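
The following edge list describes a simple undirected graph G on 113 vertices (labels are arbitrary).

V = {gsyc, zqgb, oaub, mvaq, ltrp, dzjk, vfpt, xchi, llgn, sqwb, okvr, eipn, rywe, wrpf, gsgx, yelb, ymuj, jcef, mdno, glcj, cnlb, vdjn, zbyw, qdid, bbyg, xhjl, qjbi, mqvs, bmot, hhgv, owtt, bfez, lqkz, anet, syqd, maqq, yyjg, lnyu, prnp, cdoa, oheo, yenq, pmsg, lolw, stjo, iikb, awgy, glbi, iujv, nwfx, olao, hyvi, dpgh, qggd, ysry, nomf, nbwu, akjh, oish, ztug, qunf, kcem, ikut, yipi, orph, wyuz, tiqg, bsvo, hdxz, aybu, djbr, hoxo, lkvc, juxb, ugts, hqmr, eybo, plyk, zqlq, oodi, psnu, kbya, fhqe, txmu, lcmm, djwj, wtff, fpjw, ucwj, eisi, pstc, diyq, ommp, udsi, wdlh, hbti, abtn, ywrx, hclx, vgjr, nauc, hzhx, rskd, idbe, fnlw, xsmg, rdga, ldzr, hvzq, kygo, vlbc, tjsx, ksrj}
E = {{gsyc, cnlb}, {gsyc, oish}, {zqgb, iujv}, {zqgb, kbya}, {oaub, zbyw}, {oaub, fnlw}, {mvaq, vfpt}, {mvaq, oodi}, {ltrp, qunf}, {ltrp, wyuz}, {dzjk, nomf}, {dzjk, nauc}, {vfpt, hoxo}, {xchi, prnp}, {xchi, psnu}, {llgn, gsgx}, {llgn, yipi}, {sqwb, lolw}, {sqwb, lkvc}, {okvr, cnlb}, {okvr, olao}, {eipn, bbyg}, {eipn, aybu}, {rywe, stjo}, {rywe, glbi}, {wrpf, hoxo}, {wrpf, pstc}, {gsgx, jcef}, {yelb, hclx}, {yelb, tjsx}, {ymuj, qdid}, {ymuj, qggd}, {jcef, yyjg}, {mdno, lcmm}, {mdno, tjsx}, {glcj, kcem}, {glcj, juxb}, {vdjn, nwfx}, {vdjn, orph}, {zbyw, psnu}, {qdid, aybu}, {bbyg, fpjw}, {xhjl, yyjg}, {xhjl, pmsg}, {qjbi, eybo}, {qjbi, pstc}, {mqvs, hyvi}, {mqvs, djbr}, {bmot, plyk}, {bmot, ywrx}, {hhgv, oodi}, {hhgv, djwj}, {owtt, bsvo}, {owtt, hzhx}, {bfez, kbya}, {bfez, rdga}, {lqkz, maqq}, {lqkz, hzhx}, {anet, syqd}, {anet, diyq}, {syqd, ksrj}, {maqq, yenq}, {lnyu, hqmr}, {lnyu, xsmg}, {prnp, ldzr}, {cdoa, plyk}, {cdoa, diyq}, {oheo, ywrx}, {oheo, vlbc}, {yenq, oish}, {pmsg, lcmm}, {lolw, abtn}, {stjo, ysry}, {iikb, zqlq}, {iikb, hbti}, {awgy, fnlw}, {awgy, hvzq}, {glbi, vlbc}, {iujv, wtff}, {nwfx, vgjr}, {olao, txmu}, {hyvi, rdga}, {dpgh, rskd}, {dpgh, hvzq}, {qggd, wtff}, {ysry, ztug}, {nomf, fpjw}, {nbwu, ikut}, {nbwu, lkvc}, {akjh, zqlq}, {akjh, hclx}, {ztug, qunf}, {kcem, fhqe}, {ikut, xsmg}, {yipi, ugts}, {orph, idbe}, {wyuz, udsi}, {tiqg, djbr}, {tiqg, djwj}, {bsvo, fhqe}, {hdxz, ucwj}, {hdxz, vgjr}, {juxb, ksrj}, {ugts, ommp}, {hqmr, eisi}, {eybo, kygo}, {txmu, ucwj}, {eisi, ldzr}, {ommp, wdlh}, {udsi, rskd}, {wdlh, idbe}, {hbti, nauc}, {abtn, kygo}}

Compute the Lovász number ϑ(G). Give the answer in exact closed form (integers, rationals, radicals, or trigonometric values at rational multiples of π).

113*cos(pi/113)/(cos(pi/113) + 1)

Vertex pmsg has 2 neighbors: xhjl, lcmm.
N(hzhx) = {owtt, lqkz}, |N(hzhx)| = 2.
N(udsi) = {wyuz, rskd}, |N(udsi)| = 2.
Vertex iujv has 2 neighbors: zqgb, wtff.
2-regular, N=113; connected 2-regular on 113 ⇒ C_{113}.
Distinct eigenvalues (to 5 d.p.): [2.0, 1.99691, 1.98765, 1.97224, 1.95074, 1.9232, 1.88973, 1.85041, 1.80537, 1.75475, 1.69871, 1.63742, 1.57106, 1.49985, 1.42401, 1.34376, 1.25936, 1.17107, 1.07915, 0.98391, 0.88562, 0.78459, 0.68114, 0.57558, 0.46824, 0.35946, 0.24956, 0.1389, 0.0278, -0.08338, -0.1943, -0.30463, -0.41401, -0.52211, -0.6286, -0.73315, -0.83543, -0.93512, -1.03193, -1.12555, -1.21568, -1.30206, -1.38442, -1.4625, -1.53605, -1.60486, -1.66871, -1.7274, -1.78075, -1.8286, -1.87079, -1.9072, -1.93772, -1.96225, -1.98071, -1.99305, -1.99923].
With N=113: ϑ(G) = 113·(-(-1)*2*cos(pi/113))/(2−(-2*cos(pi/113))) = 113*cos(pi/113)/(cos(pi/113) + 1).
≈ 56.489080889 (to 9 d.p.).
Check 56 ≤ 113*cos(pi/113)/(cos(pi/113) + 1) ≤ 57: both strict.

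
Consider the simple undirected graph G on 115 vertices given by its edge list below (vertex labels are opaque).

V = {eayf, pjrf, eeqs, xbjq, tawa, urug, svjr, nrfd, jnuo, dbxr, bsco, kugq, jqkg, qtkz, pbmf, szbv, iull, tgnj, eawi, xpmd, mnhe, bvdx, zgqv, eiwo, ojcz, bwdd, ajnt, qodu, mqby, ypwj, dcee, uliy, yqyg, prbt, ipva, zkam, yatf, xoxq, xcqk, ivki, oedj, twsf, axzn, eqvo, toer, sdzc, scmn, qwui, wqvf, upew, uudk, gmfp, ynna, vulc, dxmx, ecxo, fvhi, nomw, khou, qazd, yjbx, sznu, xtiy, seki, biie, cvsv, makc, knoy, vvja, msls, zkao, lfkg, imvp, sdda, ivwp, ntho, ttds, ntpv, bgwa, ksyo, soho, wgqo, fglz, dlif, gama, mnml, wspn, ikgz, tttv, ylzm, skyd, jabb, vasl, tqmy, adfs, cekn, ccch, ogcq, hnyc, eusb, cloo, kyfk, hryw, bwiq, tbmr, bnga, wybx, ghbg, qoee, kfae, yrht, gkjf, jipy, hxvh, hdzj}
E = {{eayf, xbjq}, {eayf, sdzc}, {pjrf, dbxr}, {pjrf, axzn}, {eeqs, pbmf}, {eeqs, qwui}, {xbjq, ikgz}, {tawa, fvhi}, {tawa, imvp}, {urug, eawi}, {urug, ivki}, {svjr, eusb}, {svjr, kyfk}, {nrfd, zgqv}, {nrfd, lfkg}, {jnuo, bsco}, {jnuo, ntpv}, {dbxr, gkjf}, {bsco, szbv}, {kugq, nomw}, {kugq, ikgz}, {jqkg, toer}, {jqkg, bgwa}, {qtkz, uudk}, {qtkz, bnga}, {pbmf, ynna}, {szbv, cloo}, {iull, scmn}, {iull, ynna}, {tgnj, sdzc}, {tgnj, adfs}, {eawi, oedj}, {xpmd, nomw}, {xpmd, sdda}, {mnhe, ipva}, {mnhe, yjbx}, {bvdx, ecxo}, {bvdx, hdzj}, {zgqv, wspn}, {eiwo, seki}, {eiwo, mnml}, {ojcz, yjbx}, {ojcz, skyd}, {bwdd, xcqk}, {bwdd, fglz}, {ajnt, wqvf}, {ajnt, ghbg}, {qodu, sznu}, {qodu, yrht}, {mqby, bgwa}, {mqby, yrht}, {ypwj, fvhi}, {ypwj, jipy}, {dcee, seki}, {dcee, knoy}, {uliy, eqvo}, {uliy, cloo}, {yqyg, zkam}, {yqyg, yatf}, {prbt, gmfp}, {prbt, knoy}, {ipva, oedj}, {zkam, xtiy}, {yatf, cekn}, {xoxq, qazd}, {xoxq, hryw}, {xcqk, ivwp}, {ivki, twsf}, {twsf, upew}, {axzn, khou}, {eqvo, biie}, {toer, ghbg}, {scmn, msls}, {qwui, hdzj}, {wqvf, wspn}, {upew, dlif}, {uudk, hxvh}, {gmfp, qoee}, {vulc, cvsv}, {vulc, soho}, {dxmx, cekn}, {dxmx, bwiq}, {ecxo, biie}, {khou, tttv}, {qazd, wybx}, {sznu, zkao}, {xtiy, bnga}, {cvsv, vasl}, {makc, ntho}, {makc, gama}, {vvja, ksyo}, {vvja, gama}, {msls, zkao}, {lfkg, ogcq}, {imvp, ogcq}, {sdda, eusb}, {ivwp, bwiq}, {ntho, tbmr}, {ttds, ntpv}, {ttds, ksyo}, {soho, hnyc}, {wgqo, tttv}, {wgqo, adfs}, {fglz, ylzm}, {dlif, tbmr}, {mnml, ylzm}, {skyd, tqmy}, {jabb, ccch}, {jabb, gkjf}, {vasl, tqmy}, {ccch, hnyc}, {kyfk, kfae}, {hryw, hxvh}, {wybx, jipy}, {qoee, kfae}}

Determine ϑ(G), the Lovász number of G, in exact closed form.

deg(eawi) = 2; N(eawi) = {urug, oedj}.
deg(wspn) = 2; N(wspn) = {zgqv, wqvf}.
deg(bnga) = 2; N(bnga) = {qtkz, xtiy}.
Vertex xoxq has 2 neighbors: qazd, hryw.
deg(v) = 2 for all v (|V|=115); a single 115-cycle (edge-transitive).
Distinct eigenvalues (to 6 d.p.): [2.0, 1.997016, 1.988071, 1.973194, 1.952428, 1.925835, 1.893494, 1.855503, 1.811974, 1.763037, 1.708839, 1.649541, 1.58532, 1.516368, 1.44289, 1.365106, 1.283249, 1.197561, 1.1083, 1.01573, 0.92013, 0.821784, 0.720985, 0.618034, 0.513239, 0.406912, 0.299371, 0.190936, 0.081932, -0.027317, -0.136485, -0.245245, -0.353273, -0.460247, -0.565848, -0.669759, -0.771672, -0.871282, -0.968292, -1.062411, -1.153361, -1.240868, -1.324672, -1.404522, -1.480181, -1.551423, -1.618034, -1.679817, -1.736586, -1.788173, -1.834423, -1.875198, -1.910377, -1.939855, -1.963543, -1.981372, -1.993287, -1.999254].
Lovász (edge-transitive): ϑ = −115·(-2*cos(pi/115))/((2)−(-2*cos(pi/115))) = 115*cos(pi/115)/(cos(pi/115) + 1).
≈ 57.4892708 (to 7 d.p.).
α=57, χ(Ḡ)=58; ϑ=115*cos(pi/115)/(cos(pi/115) + 1) lies between (both strict).

115*cos(pi/115)/(cos(pi/115) + 1)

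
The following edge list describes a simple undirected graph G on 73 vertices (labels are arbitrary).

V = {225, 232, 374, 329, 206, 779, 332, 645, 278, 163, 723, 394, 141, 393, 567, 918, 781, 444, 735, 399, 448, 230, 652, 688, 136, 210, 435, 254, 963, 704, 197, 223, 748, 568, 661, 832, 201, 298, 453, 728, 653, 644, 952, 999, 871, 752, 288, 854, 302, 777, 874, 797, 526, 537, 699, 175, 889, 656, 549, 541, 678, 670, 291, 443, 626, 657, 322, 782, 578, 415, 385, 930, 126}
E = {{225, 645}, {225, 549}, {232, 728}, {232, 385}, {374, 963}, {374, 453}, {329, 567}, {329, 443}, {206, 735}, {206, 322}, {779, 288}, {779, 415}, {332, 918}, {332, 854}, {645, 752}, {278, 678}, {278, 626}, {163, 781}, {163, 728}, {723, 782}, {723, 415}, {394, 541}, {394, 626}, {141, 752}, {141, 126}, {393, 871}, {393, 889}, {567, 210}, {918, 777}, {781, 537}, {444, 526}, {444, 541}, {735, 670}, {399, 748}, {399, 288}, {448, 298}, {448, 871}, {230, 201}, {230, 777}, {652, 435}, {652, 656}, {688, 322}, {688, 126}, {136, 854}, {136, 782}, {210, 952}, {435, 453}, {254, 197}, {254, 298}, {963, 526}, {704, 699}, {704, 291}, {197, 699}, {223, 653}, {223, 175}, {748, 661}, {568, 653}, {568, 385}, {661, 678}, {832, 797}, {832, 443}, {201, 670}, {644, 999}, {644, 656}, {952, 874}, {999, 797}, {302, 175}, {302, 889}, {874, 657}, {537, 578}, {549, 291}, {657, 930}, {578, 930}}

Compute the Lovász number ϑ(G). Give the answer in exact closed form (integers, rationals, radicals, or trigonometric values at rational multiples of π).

N(537) = {781, 578}, |N(537)| = 2.
Vertex 644 has 2 neighbors: 999, 656.
deg(752) = 2; N(752) = {645, 141}.
N(999) = {644, 797}, |N(999)| = 2.
deg(v) = 2 for all v (|V|=73); the odd cycle C_{73}.
spec(A) ≈ [2.0, 1.993, 1.97, 1.934, 1.883, 1.818, 1.739, 1.648, 1.544, 1.429, 1.304, 1.169, 1.025, 0.873, 0.715, 0.552, 0.385, 0.215, 0.043, -0.129, -0.3, -0.469, -0.634, -0.795, -0.95, -1.098, -1.237, -1.368, -1.488, -1.598, -1.695, -1.78, -1.852, -1.91, -1.954, -1.983, -1.998] (distinct, 3 d.p.).
λ_max=2, λ_min=-2*cos(pi/73); ϑ = −73·λ_min/(λ_max−λ_min) = 73*cos(pi/73)/(cos(pi/73) + 1).
≈ 36.48309 (to 5 d.p.).
Lovász sandwich 36 ≤ 73*cos(pi/73)/(cos(pi/73) + 1) ≤ 37: both strict.

73*cos(pi/73)/(cos(pi/73) + 1)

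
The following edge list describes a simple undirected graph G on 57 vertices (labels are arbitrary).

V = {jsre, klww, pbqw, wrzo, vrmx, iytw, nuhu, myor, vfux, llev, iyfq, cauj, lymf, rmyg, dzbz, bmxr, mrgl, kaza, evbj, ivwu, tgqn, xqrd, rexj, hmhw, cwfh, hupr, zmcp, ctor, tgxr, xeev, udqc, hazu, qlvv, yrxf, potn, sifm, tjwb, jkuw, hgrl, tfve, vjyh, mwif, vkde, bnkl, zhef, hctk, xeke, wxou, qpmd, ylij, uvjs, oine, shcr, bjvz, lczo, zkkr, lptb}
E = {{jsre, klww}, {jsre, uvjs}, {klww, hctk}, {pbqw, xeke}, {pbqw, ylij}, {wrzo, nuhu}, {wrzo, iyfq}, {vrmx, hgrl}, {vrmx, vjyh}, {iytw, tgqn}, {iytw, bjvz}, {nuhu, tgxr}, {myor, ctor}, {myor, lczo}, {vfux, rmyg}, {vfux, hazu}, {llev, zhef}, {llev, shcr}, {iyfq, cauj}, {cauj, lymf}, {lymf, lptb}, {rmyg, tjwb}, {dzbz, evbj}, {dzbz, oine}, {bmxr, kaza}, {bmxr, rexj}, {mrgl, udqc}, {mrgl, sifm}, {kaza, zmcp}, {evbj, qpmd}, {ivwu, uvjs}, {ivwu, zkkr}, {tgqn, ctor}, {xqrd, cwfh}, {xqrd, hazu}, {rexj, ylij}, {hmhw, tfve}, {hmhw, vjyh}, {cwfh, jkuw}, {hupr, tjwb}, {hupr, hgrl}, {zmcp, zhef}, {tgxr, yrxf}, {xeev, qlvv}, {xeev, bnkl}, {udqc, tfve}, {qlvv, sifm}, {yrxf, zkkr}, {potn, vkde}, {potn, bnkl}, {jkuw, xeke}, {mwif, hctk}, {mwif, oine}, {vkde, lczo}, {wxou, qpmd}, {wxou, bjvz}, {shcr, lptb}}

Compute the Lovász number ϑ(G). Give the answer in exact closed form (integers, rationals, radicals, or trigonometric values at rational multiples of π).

N(yrxf) = {tgxr, zkkr}, |N(yrxf)| = 2.
deg(rexj) = 2; N(rexj) = {bmxr, ylij}.
N(vfux) = {rmyg, hazu}, |N(vfux)| = 2.
N(hmhw) = {tfve, vjyh}, |N(hmhw)| = 2.
deg(v) = 2 for all v (|V|=57); connected 2-regular on 57 ⇒ C_{57}.
Distinct eigenvalues (to 5 d.p.): [2.0, 1.98786, 1.95159, 1.89163, 1.80871, 1.70384, 1.57828, 1.43357, 1.27145, 1.0939, 0.90307, 0.70128, 0.49097, 0.27471, 0.05511, -0.16516, -0.38342, -0.59703, -0.80339, -1.0, -1.18447, -1.35456, -1.50821, -1.64356, -1.75895, -1.85299, -1.92454, -1.97272, -1.99696].
−57·(-2*cos(pi/57)) / ((2)−(-2*cos(pi/57))) = 57*cos(pi/57)/(cos(pi/57) + 1) = ϑ(G).
ϑ(G) ≈ 28.4783452.
α=28, χ(Ḡ)=29; ϑ=57*cos(pi/57)/(cos(pi/57) + 1) lies between (both strict).

57*cos(pi/57)/(cos(pi/57) + 1)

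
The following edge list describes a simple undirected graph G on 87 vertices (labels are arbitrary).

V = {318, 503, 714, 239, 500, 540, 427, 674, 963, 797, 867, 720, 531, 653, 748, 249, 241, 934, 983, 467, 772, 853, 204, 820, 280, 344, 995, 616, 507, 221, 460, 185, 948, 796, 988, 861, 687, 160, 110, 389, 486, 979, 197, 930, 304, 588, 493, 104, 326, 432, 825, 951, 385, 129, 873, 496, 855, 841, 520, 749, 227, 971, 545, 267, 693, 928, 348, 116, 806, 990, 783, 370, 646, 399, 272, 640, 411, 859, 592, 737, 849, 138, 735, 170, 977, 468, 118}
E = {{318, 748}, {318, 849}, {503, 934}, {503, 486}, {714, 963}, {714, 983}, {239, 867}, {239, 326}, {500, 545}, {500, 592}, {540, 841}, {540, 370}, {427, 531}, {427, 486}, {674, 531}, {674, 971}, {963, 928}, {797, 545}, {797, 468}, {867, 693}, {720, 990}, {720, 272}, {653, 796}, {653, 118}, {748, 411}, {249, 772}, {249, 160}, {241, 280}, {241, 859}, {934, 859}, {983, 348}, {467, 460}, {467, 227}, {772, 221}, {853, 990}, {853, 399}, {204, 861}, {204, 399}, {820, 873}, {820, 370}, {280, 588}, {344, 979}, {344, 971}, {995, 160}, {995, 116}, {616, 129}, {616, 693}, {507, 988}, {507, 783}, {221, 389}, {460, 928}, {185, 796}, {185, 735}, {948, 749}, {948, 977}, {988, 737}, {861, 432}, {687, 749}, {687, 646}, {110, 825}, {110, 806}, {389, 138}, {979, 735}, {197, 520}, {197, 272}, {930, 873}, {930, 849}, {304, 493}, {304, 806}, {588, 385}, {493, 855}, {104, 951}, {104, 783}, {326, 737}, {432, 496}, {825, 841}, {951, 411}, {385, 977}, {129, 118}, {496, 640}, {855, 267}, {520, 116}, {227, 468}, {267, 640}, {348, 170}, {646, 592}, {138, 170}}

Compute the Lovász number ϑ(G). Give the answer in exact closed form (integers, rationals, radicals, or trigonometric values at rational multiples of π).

87*cos(pi/87)/(cos(pi/87) + 1)

N(859) = {241, 934}, |N(859)| = 2.
N(138) = {389, 170}, |N(138)| = 2.
Vertex 304 has 2 neighbors: 493, 806.
N(971) = {674, 344}, |N(971)| = 2.
Regular of degree 2 on 87 vertices: a single 87-cycle (edge-transitive).
The 44 distinct eigenvalues: [2.0, 1.995, 1.979, 1.953, 1.917, 1.871, 1.815, 1.75, 1.675, 1.592, 1.501, 1.401, 1.295, 1.181, 1.062, 0.937, 0.807, 0.673, 0.535, 0.395, 0.252, 0.108, -0.036, -0.18, -0.324, -0.465, -0.604, -0.74, -0.872, -1.0, -1.122, -1.239, -1.349, -1.452, -1.547, -1.635, -1.714, -1.784, -1.844, -1.895, -1.936, -1.967, -1.988, -1.999].
Lovász (edge-transitive): ϑ = −87·(-2*cos(pi/87))/((2)−(-2*cos(pi/87))) = 87*cos(pi/87)/(cos(pi/87) + 1).
Numerically 43.485816.
43 ≤ 87*cos(pi/87)/(cos(pi/87) + 1) ≤ 44: both strict.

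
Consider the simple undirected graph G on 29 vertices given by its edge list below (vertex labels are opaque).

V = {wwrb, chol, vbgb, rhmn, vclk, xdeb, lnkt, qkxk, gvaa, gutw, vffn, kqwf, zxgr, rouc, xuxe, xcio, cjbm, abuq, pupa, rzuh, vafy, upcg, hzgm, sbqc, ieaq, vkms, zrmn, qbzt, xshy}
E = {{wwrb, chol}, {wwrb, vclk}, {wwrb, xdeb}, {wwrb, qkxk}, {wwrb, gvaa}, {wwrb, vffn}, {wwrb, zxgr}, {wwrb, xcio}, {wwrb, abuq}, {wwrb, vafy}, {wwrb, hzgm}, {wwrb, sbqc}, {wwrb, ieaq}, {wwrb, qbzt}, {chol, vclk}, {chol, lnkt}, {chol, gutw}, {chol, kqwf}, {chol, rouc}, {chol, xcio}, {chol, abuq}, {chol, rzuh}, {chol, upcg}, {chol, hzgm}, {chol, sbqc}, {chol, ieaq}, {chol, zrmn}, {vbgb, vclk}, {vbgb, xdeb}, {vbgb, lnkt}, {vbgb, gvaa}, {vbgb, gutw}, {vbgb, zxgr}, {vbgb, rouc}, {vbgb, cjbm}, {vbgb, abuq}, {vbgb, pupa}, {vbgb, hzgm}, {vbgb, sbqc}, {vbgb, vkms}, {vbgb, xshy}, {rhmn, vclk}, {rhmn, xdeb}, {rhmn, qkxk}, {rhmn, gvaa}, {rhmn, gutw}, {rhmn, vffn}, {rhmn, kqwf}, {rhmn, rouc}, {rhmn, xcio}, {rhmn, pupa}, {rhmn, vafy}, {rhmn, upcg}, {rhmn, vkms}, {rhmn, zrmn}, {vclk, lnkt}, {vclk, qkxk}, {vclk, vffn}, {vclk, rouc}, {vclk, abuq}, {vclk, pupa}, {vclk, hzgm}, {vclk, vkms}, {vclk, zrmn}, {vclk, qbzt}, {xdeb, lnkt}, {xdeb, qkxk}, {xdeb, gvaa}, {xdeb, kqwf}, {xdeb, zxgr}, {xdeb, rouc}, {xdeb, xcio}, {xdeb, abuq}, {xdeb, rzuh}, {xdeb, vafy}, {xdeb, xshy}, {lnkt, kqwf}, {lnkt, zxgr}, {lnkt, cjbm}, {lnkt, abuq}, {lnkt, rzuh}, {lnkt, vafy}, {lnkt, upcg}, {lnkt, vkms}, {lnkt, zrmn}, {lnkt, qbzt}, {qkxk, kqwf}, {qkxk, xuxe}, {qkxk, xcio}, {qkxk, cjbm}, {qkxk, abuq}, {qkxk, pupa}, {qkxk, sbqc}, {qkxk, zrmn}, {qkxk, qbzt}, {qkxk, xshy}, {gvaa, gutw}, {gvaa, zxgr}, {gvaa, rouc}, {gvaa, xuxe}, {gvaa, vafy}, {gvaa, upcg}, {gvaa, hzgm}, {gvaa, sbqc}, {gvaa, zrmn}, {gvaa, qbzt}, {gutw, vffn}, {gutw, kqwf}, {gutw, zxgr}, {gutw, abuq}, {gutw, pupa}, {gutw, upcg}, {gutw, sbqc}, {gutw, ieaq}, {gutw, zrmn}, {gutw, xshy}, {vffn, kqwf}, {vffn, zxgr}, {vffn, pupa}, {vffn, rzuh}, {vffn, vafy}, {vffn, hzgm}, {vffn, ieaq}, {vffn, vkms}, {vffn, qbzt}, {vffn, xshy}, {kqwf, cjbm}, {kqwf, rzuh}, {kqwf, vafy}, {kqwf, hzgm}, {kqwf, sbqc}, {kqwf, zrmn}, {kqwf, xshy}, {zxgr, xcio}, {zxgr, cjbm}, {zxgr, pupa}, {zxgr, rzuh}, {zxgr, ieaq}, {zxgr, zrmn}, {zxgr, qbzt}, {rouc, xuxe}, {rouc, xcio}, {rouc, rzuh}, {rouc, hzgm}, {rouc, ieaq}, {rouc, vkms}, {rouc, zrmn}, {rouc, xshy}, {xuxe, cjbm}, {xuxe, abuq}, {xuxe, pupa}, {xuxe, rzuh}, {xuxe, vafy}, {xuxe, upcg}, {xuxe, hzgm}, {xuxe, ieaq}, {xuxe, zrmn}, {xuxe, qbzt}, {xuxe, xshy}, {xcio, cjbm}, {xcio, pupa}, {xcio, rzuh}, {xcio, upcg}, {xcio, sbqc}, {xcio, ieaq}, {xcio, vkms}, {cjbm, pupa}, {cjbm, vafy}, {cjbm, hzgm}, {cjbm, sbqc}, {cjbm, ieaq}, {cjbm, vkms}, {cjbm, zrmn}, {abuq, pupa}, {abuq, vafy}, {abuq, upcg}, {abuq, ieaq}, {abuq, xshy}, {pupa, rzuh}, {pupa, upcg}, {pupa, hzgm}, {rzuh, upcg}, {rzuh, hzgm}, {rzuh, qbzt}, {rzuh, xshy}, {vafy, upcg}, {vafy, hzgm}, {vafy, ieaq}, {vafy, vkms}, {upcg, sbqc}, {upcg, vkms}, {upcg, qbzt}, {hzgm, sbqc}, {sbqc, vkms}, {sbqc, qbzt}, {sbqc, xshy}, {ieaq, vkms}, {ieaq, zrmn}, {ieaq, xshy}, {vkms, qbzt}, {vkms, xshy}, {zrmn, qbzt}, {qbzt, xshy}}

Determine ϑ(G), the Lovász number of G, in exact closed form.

deg(lnkt) = 14; N(lnkt) = {chol, vbgb, vclk, xdeb, kqwf, zxgr, cjbm, abuq, rzuh, vafy, upcg, vkms, zrmn, qbzt}.
deg(rhmn) = 14; N(rhmn) = {vclk, xdeb, qkxk, gvaa, gutw, vffn, kqwf, rouc, xcio, pupa, vafy, upcg, vkms, zrmn}.
Vertex rouc has 14 neighbors: chol, vbgb, rhmn, vclk, xdeb, gvaa, xuxe, xcio, rzuh, hzgm, ieaq, vkms, zrmn, xshy.
deg(qkxk) = 14; N(qkxk) = {wwrb, rhmn, vclk, xdeb, kqwf, xuxe, xcio, cjbm, abuq, pupa, sbqc, zrmn, qbzt, xshy}.
Regular of degree 14 on 29 vertices: strongly regular (29,14,6,7).
spec(A) ≈ [14.0, 2.19258, -3.19258] (distinct, 5 d.p.).
λ_max=14, λ_min=-sqrt(29)/2 - 1/2; ϑ = −29·λ_min/(λ_max−λ_min) = sqrt(29).
Numerically 5.38516481.

sqrt(29)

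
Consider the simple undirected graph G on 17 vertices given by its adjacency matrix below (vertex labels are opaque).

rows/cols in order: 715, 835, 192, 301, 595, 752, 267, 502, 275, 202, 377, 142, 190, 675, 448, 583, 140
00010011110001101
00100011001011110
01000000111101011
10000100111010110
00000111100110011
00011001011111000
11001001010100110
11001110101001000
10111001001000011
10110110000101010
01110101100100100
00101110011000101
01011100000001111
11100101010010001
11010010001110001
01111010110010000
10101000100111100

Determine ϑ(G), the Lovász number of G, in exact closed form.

sqrt(17)

deg(192) = 8; N(192) = {835, 275, 202, 377, 142, 675, 583, 140}.
deg(675) = 8; N(675) = {715, 835, 192, 752, 502, 202, 190, 140}.
N(502) = {715, 835, 595, 752, 267, 275, 377, 675}, |N(502)| = 8.
N(140) = {715, 192, 595, 275, 142, 190, 675, 448}, |N(140)| = 8.
G on 17 vertices is 8-regular; Paley(17): SR with (k,λ,μ)=(8,3,4).
A has 3 distinct eigenvalues ≈ [8.0, 1.56155, -2.56155].
λ_max=8, λ_min=-sqrt(17)/2 - 1/2; ϑ = −17·λ_min/(λ_max−λ_min) = sqrt(17).
= 4.1231056… (decimal).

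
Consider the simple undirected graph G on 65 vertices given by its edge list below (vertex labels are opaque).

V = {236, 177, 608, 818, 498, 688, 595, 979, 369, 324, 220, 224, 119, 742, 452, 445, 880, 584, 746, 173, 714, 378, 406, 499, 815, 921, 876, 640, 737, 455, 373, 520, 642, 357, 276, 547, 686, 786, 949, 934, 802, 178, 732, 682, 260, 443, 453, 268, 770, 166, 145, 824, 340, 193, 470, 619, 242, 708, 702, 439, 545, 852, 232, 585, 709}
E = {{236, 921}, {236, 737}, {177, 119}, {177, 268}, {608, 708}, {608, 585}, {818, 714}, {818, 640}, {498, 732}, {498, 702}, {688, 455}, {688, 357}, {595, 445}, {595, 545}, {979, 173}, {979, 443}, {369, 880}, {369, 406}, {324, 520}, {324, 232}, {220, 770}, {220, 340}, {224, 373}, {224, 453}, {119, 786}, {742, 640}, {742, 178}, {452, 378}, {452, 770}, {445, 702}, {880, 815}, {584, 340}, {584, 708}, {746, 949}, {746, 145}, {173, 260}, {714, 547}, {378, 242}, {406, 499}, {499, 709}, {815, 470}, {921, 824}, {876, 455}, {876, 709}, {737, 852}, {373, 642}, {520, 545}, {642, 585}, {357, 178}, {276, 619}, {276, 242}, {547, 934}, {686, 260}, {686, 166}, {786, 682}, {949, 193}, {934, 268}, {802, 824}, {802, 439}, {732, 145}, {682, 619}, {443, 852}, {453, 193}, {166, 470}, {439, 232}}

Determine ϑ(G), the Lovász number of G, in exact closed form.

N(608) = {708, 585}, |N(608)| = 2.
Vertex 445 has 2 neighbors: 595, 702.
N(276) = {619, 242}, |N(276)| = 2.
Vertex 193 has 2 neighbors: 949, 453.
Regular of degree 2 on 65 vertices: connected 2-regular on 65 ⇒ C_{65}.
Distinct eigenvalues (to 4 d.p.): [2.0, 1.9907, 1.9627, 1.9165, 1.8523, 1.7709, 1.6729, 1.5593, 1.4312, 1.2897, 1.1361, 0.972, 0.7987, 0.618, 0.4316, 0.2411, 0.0483, -0.1449, -0.3367, -0.5254, -0.7092, -0.8864, -1.0553, -1.2143, -1.362, -1.497, -1.618, -1.7239, -1.8137, -1.8866, -1.9419, -1.979, -1.9977].
λ_max=2, λ_min=-2*cos(pi/65); ϑ = −65·λ_min/(λ_max−λ_min) = 65*cos(pi/65)/(cos(pi/65) + 1).
ϑ(G) ≈ 32.4810126.
Sandwich: α(G)=32 ≤ ϑ(G)=65*cos(pi/65)/(cos(pi/65) + 1) ≤ χ(Ḡ)=33 (both strict).

65*cos(pi/65)/(cos(pi/65) + 1)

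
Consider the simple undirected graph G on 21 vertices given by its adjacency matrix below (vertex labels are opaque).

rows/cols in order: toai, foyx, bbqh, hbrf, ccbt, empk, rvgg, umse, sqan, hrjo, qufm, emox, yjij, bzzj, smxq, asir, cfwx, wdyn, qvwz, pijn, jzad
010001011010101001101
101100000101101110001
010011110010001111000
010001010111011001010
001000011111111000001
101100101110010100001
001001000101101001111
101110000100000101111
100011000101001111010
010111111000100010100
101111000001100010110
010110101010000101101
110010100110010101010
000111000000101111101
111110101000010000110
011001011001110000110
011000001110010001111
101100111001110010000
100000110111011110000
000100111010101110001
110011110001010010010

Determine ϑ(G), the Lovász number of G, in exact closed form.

Vertex empk has 10 neighbors: toai, bbqh, hbrf, rvgg, sqan, hrjo, qufm, bzzj, asir, jzad.
deg(smxq) = 10; N(smxq) = {toai, foyx, bbqh, hbrf, ccbt, rvgg, sqan, bzzj, qvwz, pijn}.
Vertex bbqh has 10 neighbors: foyx, ccbt, empk, rvgg, umse, qufm, smxq, asir, cfwx, wdyn.
N(bzzj) = {hbrf, ccbt, empk, yjij, smxq, asir, cfwx, wdyn, qvwz, jzad}, |N(bzzj)| = 10.
G on 21 vertices is 10-regular; Kneser K(7,2) on C(7,2)=21 vertices.
The 3 distinct eigenvalues: [10.0, 1.0, -4.0].
ϑ = −N·λ_min/(λ_max−λ_min) = −21·(-4)/(10−(-4)) = 6.
≈ 6.0000000 (to 7 d.p.).

6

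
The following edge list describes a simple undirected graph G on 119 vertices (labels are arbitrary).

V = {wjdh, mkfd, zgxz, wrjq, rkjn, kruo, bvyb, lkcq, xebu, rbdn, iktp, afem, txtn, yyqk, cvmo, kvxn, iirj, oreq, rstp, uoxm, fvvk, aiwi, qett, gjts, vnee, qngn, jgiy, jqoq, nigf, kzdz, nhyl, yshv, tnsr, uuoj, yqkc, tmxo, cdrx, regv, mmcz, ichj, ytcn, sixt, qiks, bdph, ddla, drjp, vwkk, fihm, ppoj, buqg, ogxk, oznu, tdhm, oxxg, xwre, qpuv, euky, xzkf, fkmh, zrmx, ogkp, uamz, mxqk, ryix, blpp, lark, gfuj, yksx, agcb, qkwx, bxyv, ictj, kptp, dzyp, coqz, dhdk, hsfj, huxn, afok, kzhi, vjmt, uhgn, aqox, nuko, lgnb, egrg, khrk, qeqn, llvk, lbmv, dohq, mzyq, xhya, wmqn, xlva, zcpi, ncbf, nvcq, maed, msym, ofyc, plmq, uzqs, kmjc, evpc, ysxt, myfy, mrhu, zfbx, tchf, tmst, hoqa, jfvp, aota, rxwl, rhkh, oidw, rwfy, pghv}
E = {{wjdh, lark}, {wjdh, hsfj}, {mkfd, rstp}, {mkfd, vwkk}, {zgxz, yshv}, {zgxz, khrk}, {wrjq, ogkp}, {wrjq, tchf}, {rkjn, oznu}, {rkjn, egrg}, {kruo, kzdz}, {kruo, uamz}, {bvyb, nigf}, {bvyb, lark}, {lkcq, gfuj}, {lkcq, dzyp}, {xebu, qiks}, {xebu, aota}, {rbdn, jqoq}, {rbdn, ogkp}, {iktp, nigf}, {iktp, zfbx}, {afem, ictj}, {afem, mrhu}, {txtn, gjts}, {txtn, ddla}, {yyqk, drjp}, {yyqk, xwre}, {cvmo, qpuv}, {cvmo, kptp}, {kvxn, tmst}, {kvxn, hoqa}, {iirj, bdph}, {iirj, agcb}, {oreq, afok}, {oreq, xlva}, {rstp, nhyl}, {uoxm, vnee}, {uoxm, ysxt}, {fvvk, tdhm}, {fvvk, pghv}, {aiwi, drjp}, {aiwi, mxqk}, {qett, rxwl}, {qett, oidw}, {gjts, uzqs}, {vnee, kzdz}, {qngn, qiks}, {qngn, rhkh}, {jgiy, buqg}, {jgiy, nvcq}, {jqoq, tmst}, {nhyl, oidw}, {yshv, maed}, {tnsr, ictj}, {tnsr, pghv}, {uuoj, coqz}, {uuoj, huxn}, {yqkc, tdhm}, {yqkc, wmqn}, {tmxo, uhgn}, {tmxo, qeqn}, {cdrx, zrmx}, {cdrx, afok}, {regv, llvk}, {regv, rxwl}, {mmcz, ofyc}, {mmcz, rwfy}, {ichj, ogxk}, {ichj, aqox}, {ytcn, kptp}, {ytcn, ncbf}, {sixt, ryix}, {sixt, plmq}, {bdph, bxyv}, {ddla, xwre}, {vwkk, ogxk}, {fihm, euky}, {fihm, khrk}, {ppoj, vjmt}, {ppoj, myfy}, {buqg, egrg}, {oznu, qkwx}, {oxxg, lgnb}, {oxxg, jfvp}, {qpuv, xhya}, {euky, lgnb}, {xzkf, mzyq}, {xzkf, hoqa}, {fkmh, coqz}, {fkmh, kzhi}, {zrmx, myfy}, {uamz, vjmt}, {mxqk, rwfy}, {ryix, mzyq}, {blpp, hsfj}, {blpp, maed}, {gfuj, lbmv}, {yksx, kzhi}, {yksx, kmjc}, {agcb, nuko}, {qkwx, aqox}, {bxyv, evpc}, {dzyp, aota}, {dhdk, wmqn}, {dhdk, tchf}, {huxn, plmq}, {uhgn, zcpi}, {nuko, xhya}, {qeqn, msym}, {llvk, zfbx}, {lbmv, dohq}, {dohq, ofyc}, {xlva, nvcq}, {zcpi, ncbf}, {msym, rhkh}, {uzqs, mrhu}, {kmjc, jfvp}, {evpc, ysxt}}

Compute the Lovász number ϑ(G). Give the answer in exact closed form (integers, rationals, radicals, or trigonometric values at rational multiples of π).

119*cos(pi/119)/(cos(pi/119) + 1)

Vertex kruo has 2 neighbors: kzdz, uamz.
Vertex uuoj has 2 neighbors: coqz, huxn.
N(rstp) = {mkfd, nhyl}, |N(rstp)| = 2.
Vertex uamz has 2 neighbors: kruo, vjmt.
2-regular, N=119; the odd cycle C_{119}.
A has 60 distinct eigenvalues ≈ [2.0, 1.997, 1.989, 1.975, 1.956, 1.931, 1.9, 1.865, 1.824, 1.778, 1.728, 1.672, 1.612, 1.547, 1.478, 1.405, 1.328, 1.247, 1.163, 1.075, 0.985, 0.891, 0.796, 0.698, 0.598, 0.496, 0.393, 0.289, 0.185, 0.079, -0.026, -0.132, -0.237, -0.342, -0.445, -0.547, -0.648, -0.747, -0.844, -0.938, -1.03, -1.119, -1.205, -1.288, -1.367, -1.442, -1.513, -1.58, -1.642, -1.7, -1.754, -1.802, -1.845, -1.883, -1.916, -1.944, -1.966, -1.983, -1.994, -1.999].
Lovász: ϑ = −119(-2*cos(pi/119))/(2+-(-1)*2*cos(pi/119)) = 119*cos(pi/119)/(cos(pi/119) + 1).
≈ 59.489631564 (to 9 d.p.).
Sandwich: α(G)=59 ≤ ϑ(G)=119*cos(pi/119)/(cos(pi/119) + 1) ≤ χ(Ḡ)=60 (both strict).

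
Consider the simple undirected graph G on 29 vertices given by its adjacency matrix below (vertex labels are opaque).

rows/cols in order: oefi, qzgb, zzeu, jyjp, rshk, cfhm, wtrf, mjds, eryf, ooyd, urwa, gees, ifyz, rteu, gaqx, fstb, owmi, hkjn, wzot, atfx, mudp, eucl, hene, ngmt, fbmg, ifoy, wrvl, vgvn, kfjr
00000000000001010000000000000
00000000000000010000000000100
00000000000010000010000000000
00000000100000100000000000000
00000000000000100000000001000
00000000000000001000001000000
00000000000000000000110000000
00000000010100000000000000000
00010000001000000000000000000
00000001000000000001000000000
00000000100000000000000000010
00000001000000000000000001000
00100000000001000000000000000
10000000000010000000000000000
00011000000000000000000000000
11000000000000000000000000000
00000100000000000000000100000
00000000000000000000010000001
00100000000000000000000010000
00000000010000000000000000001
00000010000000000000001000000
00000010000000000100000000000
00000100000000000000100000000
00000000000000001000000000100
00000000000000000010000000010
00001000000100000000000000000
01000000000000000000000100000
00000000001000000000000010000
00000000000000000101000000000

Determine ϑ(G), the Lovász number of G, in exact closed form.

29*cos(pi/29)/(cos(pi/29) + 1)

Vertex ifyz has 2 neighbors: zzeu, rteu.
deg(qzgb) = 2; N(qzgb) = {fstb, wrvl}.
Vertex oefi has 2 neighbors: rteu, fstb.
deg(kfjr) = 2; N(kfjr) = {hkjn, atfx}.
2-regular, N=29; a single 29-cycle (edge-transitive).
Distinct eigenvalues (to 5 d.p.): [2.0, 1.95324, 1.81515, 1.59219, 1.29477, 0.93682, 0.53506, 0.10828, -0.32356, -0.74028, -1.12237, -1.45199, -1.71371, -1.89531, -1.98828].
Lovász (edge-transitive): ϑ = −29·(-2*cos(pi/29))/((2)−(-2*cos(pi/29))) = 29*cos(pi/29)/(cos(pi/29) + 1).
ϑ(G) ≈ 14.45738.
α=14, χ(Ḡ)=15; ϑ=29*cos(pi/29)/(cos(pi/29) + 1) lies between (both strict).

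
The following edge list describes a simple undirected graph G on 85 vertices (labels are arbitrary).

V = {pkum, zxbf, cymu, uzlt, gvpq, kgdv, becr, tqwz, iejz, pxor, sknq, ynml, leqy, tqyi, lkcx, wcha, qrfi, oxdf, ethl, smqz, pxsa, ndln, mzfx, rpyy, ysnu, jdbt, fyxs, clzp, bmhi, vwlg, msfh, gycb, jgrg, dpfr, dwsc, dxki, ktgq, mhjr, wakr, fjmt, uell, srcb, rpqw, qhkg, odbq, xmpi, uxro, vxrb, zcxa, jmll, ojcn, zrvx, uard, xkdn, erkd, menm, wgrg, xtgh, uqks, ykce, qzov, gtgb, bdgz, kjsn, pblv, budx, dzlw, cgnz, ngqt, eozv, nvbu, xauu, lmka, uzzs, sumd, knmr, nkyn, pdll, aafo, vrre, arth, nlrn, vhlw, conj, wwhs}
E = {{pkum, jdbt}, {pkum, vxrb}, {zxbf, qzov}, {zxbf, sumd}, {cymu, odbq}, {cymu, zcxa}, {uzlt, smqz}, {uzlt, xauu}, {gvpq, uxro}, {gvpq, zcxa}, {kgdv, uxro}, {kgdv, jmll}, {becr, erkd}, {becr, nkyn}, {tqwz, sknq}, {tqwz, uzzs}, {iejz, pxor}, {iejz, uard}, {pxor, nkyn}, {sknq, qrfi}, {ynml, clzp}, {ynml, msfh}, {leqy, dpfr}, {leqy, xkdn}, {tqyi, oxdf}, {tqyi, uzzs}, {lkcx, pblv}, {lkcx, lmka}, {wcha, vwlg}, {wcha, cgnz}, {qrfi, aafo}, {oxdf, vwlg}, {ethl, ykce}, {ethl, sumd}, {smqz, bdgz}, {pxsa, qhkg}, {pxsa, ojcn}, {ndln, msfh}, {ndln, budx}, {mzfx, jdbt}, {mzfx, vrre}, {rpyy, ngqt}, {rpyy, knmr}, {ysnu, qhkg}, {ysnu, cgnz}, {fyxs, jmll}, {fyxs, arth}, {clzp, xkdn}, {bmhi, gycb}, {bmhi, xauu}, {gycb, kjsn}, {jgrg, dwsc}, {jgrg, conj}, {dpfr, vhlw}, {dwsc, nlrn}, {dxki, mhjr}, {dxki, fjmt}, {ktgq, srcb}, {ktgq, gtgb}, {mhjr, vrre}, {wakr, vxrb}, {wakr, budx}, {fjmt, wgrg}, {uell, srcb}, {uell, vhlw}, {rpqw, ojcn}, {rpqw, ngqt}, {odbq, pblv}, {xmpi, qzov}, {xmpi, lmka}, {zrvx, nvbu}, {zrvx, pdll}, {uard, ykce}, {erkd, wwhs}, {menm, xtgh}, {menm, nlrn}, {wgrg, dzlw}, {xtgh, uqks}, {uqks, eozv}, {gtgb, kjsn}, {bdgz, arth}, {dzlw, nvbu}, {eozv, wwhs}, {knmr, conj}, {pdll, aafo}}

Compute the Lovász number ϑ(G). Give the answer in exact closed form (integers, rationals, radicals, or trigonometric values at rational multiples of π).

deg(erkd) = 2; N(erkd) = {becr, wwhs}.
deg(pdll) = 2; N(pdll) = {zrvx, aafo}.
N(tqyi) = {oxdf, uzzs}, |N(tqyi)| = 2.
N(srcb) = {ktgq, uell}, |N(srcb)| = 2.
2-regular, N=85; the odd cycle C_{85}.
A has 43 distinct eigenvalues ≈ [2.0, 1.99454, 1.97818, 1.95102, 1.91321, 1.86494, 1.80649, 1.73818, 1.66037, 1.57349, 1.47802, 1.37447, 1.26342, 1.14547, 1.02126, 0.89148, 0.75682, 0.61803, 0.47587, 0.33111, 0.18454, 0.03696, -0.11082, -0.258, -0.40376, -0.54733, -0.6879, -0.82471, -0.95702, -1.08411, -1.20527, -1.31985, -1.42722, -1.5268, -1.61803, -1.70043, -1.77355, -1.83697, -1.89037, -1.93344, -1.96595, -1.98772, -1.99863].
−85·(-2*cos(pi/85)) / ((2)−(-2*cos(pi/85))) = 85*cos(pi/85)/(cos(pi/85) + 1) = ϑ(G).
= 42.485482571… (decimal).
42 ≤ 85*cos(pi/85)/(cos(pi/85) + 1) ≤ 43: both strict.

85*cos(pi/85)/(cos(pi/85) + 1)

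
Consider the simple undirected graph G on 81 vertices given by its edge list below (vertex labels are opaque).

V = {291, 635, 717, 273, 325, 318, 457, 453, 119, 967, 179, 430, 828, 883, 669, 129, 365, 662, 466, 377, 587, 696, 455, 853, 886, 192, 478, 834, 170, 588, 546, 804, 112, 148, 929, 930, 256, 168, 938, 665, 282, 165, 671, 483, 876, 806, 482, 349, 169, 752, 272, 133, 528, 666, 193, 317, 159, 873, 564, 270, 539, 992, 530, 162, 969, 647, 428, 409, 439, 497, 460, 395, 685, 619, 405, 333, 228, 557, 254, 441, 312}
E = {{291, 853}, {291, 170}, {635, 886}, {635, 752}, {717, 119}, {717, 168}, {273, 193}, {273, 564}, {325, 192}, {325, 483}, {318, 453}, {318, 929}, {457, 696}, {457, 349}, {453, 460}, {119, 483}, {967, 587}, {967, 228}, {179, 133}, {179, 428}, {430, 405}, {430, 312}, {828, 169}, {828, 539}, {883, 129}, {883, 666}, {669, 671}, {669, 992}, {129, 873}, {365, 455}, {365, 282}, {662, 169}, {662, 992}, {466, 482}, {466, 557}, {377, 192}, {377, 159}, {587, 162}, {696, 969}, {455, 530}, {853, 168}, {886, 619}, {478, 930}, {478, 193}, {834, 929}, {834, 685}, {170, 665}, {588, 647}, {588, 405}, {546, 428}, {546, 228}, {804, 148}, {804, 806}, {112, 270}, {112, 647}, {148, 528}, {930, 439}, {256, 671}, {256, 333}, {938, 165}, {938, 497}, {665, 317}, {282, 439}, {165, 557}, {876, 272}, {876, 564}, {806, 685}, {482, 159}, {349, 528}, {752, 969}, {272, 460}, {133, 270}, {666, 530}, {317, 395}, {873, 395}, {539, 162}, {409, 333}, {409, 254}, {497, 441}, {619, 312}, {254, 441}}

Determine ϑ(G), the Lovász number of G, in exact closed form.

N(333) = {256, 409}, |N(333)| = 2.
Vertex 696 has 2 neighbors: 457, 969.
Vertex 969 has 2 neighbors: 696, 752.
deg(312) = 2; N(312) = {430, 619}.
Regular of degree 2 on 81 vertices: the odd cycle C_{81}.
A has 41 distinct eigenvalues ≈ [2.0, 1.994, 1.976, 1.946, 1.904, 1.851, 1.787, 1.712, 1.627, 1.532, 1.428, 1.315, 1.194, 1.066, 0.932, 0.792, 0.647, 0.499, 0.347, 0.194, 0.039, -0.116, -0.271, -0.423, -0.574, -0.72, -0.863, -1.0, -1.131, -1.256, -1.372, -1.481, -1.581, -1.671, -1.751, -1.821, -1.879, -1.927, -1.963, -1.986, -1.998].
With N=81: ϑ(G) = 81·(-(-1)*2*cos(pi/81))/(2−(-2*cos(pi/81))) = 81*cos(pi/81)/(cos(pi/81) + 1).
ϑ(G) ≈ 40.484765310.
Check 40 ≤ 81*cos(pi/81)/(cos(pi/81) + 1) ≤ 41: both strict.

81*cos(pi/81)/(cos(pi/81) + 1)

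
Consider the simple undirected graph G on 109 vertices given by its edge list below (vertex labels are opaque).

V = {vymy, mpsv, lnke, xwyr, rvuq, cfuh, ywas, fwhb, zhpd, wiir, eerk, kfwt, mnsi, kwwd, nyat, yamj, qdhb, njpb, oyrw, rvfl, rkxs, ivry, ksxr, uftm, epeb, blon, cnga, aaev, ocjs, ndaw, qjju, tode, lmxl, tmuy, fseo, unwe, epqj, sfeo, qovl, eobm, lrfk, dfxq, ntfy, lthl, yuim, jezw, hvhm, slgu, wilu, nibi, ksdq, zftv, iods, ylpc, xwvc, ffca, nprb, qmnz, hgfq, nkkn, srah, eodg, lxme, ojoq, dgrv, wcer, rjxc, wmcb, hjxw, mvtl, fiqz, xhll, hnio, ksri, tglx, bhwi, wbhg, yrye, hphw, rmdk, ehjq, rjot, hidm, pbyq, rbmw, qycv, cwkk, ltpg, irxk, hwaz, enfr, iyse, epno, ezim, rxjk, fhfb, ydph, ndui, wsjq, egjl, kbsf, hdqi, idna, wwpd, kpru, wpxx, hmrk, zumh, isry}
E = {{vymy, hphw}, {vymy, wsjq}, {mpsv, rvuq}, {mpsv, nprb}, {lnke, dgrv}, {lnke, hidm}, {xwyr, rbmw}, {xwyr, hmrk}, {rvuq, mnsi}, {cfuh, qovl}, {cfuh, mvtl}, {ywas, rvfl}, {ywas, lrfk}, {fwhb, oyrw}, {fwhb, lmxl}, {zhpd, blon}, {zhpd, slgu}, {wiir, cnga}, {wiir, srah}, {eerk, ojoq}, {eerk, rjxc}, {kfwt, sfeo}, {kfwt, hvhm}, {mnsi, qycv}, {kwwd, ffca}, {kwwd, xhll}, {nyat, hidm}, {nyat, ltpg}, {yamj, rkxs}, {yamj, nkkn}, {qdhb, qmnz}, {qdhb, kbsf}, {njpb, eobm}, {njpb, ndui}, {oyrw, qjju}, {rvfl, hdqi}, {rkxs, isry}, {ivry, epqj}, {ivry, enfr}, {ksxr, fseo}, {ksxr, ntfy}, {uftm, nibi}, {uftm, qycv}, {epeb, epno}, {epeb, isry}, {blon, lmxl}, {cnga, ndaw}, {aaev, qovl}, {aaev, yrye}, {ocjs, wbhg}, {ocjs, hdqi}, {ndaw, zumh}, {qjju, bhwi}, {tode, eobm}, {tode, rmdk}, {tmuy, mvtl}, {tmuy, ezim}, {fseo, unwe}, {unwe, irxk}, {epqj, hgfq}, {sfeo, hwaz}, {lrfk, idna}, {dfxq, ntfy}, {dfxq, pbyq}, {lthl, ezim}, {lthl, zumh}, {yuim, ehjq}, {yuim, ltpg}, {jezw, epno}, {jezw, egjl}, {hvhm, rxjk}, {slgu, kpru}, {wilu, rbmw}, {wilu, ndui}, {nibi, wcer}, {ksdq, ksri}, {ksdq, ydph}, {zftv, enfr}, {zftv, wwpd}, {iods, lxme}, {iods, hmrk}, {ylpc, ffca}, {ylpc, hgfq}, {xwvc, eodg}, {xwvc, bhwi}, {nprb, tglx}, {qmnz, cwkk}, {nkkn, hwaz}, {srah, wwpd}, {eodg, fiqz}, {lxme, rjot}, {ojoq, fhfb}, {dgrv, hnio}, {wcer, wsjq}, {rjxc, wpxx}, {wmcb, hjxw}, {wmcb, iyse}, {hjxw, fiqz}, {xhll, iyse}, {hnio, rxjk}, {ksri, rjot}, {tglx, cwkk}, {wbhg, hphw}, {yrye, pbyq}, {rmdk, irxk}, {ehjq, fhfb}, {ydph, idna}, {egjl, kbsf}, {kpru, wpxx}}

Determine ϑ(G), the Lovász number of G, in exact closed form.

N(hvhm) = {kfwt, rxjk}, |N(hvhm)| = 2.
N(enfr) = {ivry, zftv}, |N(enfr)| = 2.
Vertex mnsi has 2 neighbors: rvuq, qycv.
deg(rvfl) = 2; N(rvfl) = {ywas, hdqi}.
2-regular, N=109; this is C_{109}, the 109-cycle.
The 55 distinct eigenvalues: [2.0, 1.9967, 1.9867, 1.9702, 1.9471, 1.9175, 1.8816, 1.8394, 1.7911, 1.7368, 1.6768, 1.6112, 1.5403, 1.4642, 1.3833, 1.2978, 1.208, 1.1141, 1.0166, 0.9157, 0.8117, 0.7051, 0.5961, 0.4851, 0.3725, 0.2587, 0.144, 0.0288, -0.0864, -0.2014, -0.3157, -0.429, -0.5408, -0.6508, -0.7587, -0.8641, -0.9665, -1.0658, -1.1615, -1.2534, -1.3411, -1.4244, -1.5029, -1.5764, -1.6447, -1.7075, -1.7647, -1.816, -1.8612, -1.9003, -1.9331, -1.9594, -1.9793, -1.9925, -1.9992].
−109·(-2*cos(pi/109)) / ((2)−(-2*cos(pi/109))) = 109*cos(pi/109)/(cos(pi/109) + 1) = ϑ(G).
ϑ(G) ≈ 54.48868008.
Sandwich: α(G)=54 ≤ ϑ(G)=109*cos(pi/109)/(cos(pi/109) + 1) ≤ χ(Ḡ)=55 (both strict).

109*cos(pi/109)/(cos(pi/109) + 1)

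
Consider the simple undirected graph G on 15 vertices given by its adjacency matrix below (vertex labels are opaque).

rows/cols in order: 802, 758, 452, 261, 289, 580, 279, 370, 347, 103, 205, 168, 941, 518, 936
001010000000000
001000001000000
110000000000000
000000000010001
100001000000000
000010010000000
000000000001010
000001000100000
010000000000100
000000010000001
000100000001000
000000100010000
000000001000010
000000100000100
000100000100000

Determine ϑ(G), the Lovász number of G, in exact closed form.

N(289) = {802, 580}, |N(289)| = 2.
N(205) = {261, 168}, |N(205)| = 2.
Vertex 518 has 2 neighbors: 279, 941.
deg(279) = 2; N(279) = {168, 518}.
Every vertex has degree 2 (N=15); connected 2-regular on 15 ⇒ C_{15}.
spec(A) ≈ [2.0, 1.82709, 1.33826, 0.61803, -0.20906, -1.0, -1.61803, -1.9563] (distinct, 5 d.p.).
−15·(-2*cos(pi/15)) / ((2)−(-2*cos(pi/15))) = 15*cos(pi/15)/(cos(pi/15) + 1) = ϑ(G).
ϑ(G) ≈ 7.41714825.
Lovász sandwich 7 ≤ 15*cos(pi/15)/(cos(pi/15) + 1) ≤ 8: both strict.

15*cos(pi/15)/(cos(pi/15) + 1)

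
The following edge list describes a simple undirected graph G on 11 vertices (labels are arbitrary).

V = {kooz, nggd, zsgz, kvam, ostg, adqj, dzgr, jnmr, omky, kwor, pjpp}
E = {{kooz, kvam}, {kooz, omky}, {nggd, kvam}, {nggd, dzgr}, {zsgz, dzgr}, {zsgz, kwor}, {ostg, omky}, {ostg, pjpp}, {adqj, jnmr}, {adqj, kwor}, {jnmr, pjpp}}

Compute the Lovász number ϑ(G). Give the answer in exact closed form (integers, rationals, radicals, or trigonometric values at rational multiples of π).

11*cos(pi/11)/(cos(pi/11) + 1)

deg(jnmr) = 2; N(jnmr) = {adqj, pjpp}.
N(adqj) = {jnmr, kwor}, |N(adqj)| = 2.
deg(pjpp) = 2; N(pjpp) = {ostg, jnmr}.
Vertex omky has 2 neighbors: kooz, ostg.
Regular of degree 2 on 11 vertices: connected 2-regular on 11 ⇒ C_{11}.
A has 6 distinct eigenvalues ≈ [2.0, 1.68251, 0.83083, -0.28463, -1.30972, -1.91899].
ϑ = −N·λ_min/(λ_max−λ_min) = −11·(-2*cos(pi/11))/(2−(-2*cos(pi/11))) = 11*cos(pi/11)/(cos(pi/11) + 1).
ϑ(G) ≈ 5.3863.
5 ≤ 11*cos(pi/11)/(cos(pi/11) + 1) ≤ 6: both strict.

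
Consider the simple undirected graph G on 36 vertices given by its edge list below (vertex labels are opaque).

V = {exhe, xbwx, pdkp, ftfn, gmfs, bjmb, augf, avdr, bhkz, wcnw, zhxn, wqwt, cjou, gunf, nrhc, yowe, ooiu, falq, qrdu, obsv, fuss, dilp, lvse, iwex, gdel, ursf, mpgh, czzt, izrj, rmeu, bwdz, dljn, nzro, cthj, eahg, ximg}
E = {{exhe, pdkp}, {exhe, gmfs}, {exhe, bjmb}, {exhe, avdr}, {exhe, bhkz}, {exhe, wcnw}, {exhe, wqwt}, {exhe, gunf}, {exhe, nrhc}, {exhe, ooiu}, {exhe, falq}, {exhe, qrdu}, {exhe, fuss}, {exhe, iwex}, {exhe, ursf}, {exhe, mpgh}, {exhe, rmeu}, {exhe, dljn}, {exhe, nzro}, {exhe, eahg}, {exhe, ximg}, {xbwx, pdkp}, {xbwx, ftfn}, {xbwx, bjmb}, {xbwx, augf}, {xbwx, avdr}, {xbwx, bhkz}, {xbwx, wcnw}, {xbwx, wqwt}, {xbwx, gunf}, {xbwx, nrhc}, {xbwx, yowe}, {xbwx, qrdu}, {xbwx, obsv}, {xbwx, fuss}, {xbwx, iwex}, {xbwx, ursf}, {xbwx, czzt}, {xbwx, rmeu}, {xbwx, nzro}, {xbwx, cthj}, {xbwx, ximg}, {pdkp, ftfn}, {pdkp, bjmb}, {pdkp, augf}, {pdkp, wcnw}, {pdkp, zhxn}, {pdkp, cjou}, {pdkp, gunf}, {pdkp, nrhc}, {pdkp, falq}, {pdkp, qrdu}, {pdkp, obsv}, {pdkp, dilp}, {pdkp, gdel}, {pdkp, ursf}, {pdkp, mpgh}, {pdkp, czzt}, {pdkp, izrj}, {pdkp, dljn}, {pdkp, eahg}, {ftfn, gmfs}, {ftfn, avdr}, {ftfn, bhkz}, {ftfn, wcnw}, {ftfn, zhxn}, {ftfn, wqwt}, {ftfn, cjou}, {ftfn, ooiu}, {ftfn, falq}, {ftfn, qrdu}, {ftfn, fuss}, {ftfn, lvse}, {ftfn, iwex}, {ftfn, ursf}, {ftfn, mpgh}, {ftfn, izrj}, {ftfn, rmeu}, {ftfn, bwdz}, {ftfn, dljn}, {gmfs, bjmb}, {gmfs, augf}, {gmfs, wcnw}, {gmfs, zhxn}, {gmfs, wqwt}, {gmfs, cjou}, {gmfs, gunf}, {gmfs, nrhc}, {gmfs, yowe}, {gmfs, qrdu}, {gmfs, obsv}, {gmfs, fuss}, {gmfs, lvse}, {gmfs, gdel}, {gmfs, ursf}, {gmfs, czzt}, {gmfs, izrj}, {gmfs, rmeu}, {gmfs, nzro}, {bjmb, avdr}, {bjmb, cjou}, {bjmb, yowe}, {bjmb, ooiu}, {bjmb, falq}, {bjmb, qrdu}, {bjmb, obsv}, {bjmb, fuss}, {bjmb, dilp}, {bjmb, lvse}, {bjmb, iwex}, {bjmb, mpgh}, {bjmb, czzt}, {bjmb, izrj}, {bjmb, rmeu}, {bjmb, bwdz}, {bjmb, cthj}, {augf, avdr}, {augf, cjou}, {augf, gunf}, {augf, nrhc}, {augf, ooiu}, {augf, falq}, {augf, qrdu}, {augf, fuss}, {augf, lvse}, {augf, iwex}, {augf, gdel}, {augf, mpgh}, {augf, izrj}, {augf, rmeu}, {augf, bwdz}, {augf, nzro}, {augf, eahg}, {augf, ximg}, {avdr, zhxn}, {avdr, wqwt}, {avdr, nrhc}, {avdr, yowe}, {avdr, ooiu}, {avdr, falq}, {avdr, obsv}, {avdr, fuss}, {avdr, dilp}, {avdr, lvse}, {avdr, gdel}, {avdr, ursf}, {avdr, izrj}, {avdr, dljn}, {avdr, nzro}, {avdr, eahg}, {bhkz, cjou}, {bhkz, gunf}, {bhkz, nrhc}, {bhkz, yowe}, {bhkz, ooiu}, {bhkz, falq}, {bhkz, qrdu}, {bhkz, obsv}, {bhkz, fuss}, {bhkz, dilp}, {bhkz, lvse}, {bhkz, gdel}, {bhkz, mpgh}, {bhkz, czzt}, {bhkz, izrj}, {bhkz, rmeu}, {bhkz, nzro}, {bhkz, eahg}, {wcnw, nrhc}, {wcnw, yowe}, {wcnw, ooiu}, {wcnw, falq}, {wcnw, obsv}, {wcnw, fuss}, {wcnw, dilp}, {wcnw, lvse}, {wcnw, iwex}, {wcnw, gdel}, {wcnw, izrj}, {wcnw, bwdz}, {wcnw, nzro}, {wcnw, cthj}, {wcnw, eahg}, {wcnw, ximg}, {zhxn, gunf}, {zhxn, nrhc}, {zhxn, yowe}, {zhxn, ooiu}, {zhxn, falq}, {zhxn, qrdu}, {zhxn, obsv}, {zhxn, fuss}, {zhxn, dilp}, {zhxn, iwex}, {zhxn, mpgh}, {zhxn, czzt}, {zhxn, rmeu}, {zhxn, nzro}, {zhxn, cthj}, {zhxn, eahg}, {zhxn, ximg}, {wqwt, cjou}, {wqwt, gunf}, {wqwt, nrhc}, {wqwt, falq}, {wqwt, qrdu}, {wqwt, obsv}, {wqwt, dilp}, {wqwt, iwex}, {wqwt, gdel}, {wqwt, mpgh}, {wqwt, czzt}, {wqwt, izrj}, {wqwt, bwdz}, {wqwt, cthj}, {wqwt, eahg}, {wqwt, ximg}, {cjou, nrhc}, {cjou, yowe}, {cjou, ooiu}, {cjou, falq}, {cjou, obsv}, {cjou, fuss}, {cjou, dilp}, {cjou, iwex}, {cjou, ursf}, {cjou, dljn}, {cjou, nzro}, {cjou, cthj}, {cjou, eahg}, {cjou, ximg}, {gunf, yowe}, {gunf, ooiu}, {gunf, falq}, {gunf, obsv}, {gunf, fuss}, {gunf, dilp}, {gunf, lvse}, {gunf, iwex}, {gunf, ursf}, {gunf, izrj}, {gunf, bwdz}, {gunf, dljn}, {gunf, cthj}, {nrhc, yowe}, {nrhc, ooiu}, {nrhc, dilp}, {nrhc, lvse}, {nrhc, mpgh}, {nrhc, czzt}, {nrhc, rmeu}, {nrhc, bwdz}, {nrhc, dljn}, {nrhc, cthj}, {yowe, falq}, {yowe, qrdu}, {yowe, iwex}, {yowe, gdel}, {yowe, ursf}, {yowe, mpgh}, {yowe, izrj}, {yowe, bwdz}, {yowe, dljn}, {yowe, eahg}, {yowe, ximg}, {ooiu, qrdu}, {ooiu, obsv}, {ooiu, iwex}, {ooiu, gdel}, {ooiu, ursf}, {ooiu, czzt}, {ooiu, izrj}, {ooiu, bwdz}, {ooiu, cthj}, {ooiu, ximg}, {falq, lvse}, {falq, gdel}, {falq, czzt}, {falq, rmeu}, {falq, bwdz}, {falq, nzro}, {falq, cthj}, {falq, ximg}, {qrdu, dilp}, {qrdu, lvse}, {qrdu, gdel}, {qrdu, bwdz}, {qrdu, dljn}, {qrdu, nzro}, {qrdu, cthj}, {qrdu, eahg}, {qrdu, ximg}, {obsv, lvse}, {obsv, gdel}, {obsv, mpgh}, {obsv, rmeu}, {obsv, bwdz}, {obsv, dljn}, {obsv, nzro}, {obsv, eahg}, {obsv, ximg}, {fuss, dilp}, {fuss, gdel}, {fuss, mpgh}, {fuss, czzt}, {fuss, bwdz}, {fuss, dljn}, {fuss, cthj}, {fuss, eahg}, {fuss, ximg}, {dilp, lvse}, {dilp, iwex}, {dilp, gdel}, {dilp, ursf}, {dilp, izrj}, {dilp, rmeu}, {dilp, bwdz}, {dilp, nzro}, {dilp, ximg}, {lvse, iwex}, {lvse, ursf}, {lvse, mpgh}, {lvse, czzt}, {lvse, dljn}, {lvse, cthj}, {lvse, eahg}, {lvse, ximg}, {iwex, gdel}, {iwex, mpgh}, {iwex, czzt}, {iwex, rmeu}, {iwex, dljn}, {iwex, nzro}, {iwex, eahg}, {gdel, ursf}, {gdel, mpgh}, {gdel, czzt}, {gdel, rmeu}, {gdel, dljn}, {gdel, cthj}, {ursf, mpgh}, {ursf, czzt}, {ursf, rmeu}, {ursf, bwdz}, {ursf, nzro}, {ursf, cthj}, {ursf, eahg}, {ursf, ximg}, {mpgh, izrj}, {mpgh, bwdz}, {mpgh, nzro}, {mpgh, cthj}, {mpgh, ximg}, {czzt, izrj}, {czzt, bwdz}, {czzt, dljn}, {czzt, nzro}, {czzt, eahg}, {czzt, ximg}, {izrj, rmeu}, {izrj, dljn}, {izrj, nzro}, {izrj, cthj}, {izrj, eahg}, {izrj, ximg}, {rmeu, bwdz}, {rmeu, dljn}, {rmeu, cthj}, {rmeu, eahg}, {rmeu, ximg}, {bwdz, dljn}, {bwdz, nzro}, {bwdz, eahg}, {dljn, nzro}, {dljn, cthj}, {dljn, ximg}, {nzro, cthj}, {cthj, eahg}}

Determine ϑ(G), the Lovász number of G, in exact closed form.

Vertex bhkz has 21 neighbors: exhe, xbwx, ftfn, cjou, gunf, nrhc, yowe, ooiu, falq, qrdu, obsv, fuss, dilp, lvse, gdel, mpgh, czzt, izrj, rmeu, nzro, eahg.
N(falq) = {exhe, pdkp, ftfn, bjmb, augf, avdr, bhkz, wcnw, zhxn, wqwt, cjou, gunf, yowe, lvse, gdel, czzt, rmeu, bwdz, nzro, cthj, ximg}, |N(falq)| = 21.
Vertex czzt has 21 neighbors: xbwx, pdkp, gmfs, bjmb, bhkz, zhxn, wqwt, nrhc, ooiu, falq, fuss, lvse, iwex, gdel, ursf, izrj, bwdz, dljn, nzro, eahg, ximg.
deg(iwex) = 21; N(iwex) = {exhe, xbwx, ftfn, bjmb, augf, wcnw, zhxn, wqwt, cjou, gunf, yowe, ooiu, dilp, lvse, gdel, mpgh, czzt, rmeu, dljn, nzro, eahg}.
36-vertex 21-regular graph: Kneser K(9,2) on C(9,2)=36 vertices.
Distinct eigenvalues (to 4 d.p.): [21.0, 1.0, -6.0].
Lovász (edge-transitive): ϑ = −36·(-6)/((21)−(-6)) = 8.
ϑ(G) ≈ 8.000000.

8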